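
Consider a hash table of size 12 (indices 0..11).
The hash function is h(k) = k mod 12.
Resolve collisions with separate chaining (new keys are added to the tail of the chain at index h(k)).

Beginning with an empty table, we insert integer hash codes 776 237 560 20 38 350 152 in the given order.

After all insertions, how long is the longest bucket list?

4

776 -> bucket 8
237 -> bucket 9
560 -> bucket 8 (collision)
20 -> bucket 8 (collision)
38 -> bucket 2
350 -> bucket 2 (collision)
152 -> bucket 8 (collision)
Final buckets:
0: ∅
1: ∅
2: 38 -> 350
3: ∅
4: ∅
5: ∅
6: ∅
7: ∅
8: 776 -> 560 -> 20 -> 152
9: 237
10: ∅
11: ∅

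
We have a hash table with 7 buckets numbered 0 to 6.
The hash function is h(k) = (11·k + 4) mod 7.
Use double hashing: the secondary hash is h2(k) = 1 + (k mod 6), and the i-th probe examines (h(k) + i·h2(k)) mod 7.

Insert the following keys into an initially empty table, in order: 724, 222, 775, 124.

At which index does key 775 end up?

5

Insert 724: h=2, slot 2 empty -> index 2.
Insert 222: h=3, slot 3 empty -> index 3.
Insert 775: h=3, h2=2, slot 3 occupied -> index 5.
Insert 124: h=3, h2=5, slot 3 occupied -> index 1.
Table: [∅, 124, 724, 222, ∅, 775, ∅]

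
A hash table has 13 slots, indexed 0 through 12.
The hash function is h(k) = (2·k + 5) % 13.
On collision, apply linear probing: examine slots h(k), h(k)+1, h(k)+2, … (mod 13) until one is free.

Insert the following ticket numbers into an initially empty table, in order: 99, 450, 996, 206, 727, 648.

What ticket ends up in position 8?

99

Insert 99: h=8, slot 8 empty → index 8.
Insert 450: h=8, slot 8 occupied → index 9.
Insert 996: h=8, slots 8,9 occupied → index 10.
Insert 206: h=1, slot 1 empty → index 1.
Insert 727: h=3, slot 3 empty → index 3.
Insert 648: h=1, slot 1 occupied → index 2.
Table: [∅, 206, 648, 727, ∅, ∅, ∅, ∅, 99, 450, 996, ∅, ∅]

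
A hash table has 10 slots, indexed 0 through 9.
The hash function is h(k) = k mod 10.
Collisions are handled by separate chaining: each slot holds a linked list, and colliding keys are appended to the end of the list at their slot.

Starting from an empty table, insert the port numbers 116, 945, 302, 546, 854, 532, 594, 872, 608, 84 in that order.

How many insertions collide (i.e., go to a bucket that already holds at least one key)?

5

Insert 116: h=6, bucket 6 empty → new chain.
Insert 945: h=5, bucket 5 empty → new chain.
Insert 302: h=2, bucket 2 empty → new chain.
Insert 546: h=6, bucket 6 nonempty → append to chain.
Insert 854: h=4, bucket 4 empty → new chain.
Insert 532: h=2, bucket 2 nonempty → append to chain.
Insert 594: h=4, bucket 4 nonempty → append to chain.
Insert 872: h=2, bucket 2 nonempty → append to chain.
Insert 608: h=8, bucket 8 empty → new chain.
Insert 84: h=4, bucket 4 nonempty → append to chain.
Final buckets:
0: —
1: —
2: 302 -> 532 -> 872
3: —
4: 854 -> 594 -> 84
5: 945
6: 116 -> 546
7: —
8: 608
9: —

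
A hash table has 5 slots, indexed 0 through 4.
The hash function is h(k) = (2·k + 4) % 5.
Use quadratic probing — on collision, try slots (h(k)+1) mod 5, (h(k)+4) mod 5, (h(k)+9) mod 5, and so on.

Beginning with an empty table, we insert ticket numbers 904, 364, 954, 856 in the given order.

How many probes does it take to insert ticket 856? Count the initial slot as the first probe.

904 hashes to 2; slot 2 is free -> place at 2.
364 hashes to 2; 2 taken -> place at 3.
954 hashes to 2; 2,3 taken -> place at 1.
856 hashes to 1; 1,2 taken -> place at 0.
Table: [856, 954, 904, 364, -]

3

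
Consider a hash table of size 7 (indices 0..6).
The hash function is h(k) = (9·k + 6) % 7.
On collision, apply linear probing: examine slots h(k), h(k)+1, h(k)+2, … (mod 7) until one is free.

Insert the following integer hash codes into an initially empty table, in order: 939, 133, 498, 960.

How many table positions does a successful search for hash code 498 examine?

939 hashes to 1; slot 1 is free => place at 1.
133 hashes to 6; slot 6 is free => place at 6.
498 hashes to 1; 1 taken => place at 2.
960 hashes to 1; 1,2 taken => place at 3.
Table: [-, 939, 498, 960, -, -, 133]
Lookup 498: h=1, probe 1,2 → found at 2.

2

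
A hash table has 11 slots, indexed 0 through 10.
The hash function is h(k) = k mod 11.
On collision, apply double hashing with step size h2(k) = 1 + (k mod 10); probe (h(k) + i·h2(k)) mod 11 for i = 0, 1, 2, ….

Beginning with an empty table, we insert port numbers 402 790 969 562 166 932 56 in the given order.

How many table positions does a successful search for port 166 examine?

2

402 hashes to 6; slot 6 is free => place at 6.
790 hashes to 9; slot 9 is free => place at 9.
969 hashes to 1; slot 1 is free => place at 1.
562 hashes to 1, h2=3; 1 taken => place at 4.
166 hashes to 1, h2=7; 1 taken => place at 8.
932 hashes to 8, h2=3; 8 taken => place at 0.
56 hashes to 1, h2=7; 1,8,4,0 taken => place at 7.
Table: [932, 969, ., ., 562, ., 402, 56, 166, 790, .]
Lookup 166: h=1, h2=7, probe 1,8 → found at 8.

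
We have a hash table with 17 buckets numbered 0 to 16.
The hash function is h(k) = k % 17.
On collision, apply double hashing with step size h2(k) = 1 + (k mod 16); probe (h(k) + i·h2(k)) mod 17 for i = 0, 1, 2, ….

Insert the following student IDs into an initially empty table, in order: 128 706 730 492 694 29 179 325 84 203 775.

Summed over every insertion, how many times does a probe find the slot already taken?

8

Insert 128: h=9, slot 9 empty -> index 9.
Insert 706: h=9, h2=3, slot 9 occupied -> index 12.
Insert 730: h=16, slot 16 empty -> index 16.
Insert 492: h=16, h2=13, slots 16,12 occupied -> index 8.
Insert 694: h=14, slot 14 empty -> index 14.
Insert 29: h=12, h2=14, slots 12,9 occupied -> index 6.
Insert 179: h=9, h2=4, slot 9 occupied -> index 13.
Insert 325: h=2, slot 2 empty -> index 2.
Insert 84: h=16, h2=5, slot 16 occupied -> index 4.
Insert 203: h=16, h2=12, slot 16 occupied -> index 11.
Insert 775: h=10, slot 10 empty -> index 10.
Table: [., ., 325, ., 84, ., 29, ., 492, 128, 775, 203, 706, 179, 694, ., 730]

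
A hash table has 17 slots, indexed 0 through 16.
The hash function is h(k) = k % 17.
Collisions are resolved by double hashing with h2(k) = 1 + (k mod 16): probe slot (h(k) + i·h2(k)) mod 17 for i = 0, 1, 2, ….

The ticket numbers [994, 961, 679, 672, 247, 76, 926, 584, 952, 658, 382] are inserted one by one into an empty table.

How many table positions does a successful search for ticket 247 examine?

2

994: h=8 => slot 8
961: h=9 => slot 9
679: h=16 => slot 16
672: h=9, h2=1, probe 9,10 => slot 10
247: h=9, h2=8, probe 9,0 => slot 0
76: h=8, h2=13, probe 8,4 => slot 4
926: h=8, h2=15, probe 8,6 => slot 6
584: h=6, h2=9, probe 6,15 => slot 15
952: h=0, h2=9, probe 0,9,1 => slot 1
658: h=12 => slot 12
382: h=8, h2=15, probe 8,6,4,2 => slot 2
Table: [247, 952, 382, ∅, 76, ∅, 926, ∅, 994, 961, 672, ∅, 658, ∅, ∅, 584, 679]
Lookup 247: h=9, h2=8, probe 9,0 → found at 0.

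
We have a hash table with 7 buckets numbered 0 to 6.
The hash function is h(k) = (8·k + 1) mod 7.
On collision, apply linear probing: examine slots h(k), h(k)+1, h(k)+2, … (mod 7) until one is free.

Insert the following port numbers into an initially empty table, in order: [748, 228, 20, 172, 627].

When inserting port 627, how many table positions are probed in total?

748: h=0 → slot 0
228: h=5 → slot 5
20: h=0, probe 0,1 → slot 1
172: h=5, probe 5,6 → slot 6
627: h=5, probe 5,6,0,1,2 → slot 2
Table: [748, 20, 627, ∅, ∅, 228, 172]

5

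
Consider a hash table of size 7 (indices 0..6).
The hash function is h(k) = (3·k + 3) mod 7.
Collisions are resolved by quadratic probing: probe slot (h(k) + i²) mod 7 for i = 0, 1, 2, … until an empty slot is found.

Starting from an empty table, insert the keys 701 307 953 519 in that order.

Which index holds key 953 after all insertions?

701 hashes to 6; slot 6 is free => place at 6.
307 hashes to 0; slot 0 is free => place at 0.
953 hashes to 6; 6,0 taken => place at 3.
519 hashes to 6; 6,0,3 taken => place at 1.
Table: [307, 519, -, 953, -, -, 701]

3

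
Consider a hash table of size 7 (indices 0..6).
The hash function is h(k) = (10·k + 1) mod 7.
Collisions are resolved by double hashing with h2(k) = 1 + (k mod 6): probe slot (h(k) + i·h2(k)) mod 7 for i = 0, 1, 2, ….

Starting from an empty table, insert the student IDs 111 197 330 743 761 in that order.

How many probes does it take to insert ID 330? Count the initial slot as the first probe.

3

111 hashes to 5; slot 5 is free → place at 5.
197 hashes to 4; slot 4 is free → place at 4.
330 hashes to 4, h2=1; 4,5 taken → place at 6.
743 hashes to 4, h2=6; 4 taken → place at 3.
761 hashes to 2; slot 2 is free → place at 2.
Table: [., ., 761, 743, 197, 111, 330]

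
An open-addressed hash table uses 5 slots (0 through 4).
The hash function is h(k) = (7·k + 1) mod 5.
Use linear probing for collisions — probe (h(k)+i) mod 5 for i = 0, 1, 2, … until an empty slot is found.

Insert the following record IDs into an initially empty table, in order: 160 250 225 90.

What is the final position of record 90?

4

160: h=1 -> slot 1
250: h=1, probe 1,2 -> slot 2
225: h=1, probe 1,2,3 -> slot 3
90: h=1, probe 1,2,3,4 -> slot 4
Table: [∅, 160, 250, 225, 90]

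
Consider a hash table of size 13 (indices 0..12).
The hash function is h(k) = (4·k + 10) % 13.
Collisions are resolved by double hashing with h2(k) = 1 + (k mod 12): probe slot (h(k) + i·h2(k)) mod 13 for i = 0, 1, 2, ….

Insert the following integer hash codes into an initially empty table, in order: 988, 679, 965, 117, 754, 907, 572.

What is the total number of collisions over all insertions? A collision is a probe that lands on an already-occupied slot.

4

988 hashes to 10; slot 10 is free => place at 10.
679 hashes to 9; slot 9 is free => place at 9.
965 hashes to 9, h2=6; 9 taken => place at 2.
117 hashes to 10, h2=10; 10 taken => place at 7.
754 hashes to 10, h2=11; 10 taken => place at 8.
907 hashes to 11; slot 11 is free => place at 11.
572 hashes to 10, h2=9; 10 taken => place at 6.
Table: [., ., 965, ., ., ., 572, 117, 754, 679, 988, 907, .]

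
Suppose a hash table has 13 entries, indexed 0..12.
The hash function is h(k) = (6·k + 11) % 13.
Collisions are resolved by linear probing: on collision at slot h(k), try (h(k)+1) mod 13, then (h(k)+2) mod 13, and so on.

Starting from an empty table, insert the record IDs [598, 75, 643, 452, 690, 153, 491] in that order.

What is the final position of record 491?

10

Insert 598: h=11, slot 11 empty => index 11.
Insert 75: h=6, slot 6 empty => index 6.
Insert 643: h=8, slot 8 empty => index 8.
Insert 452: h=6, slot 6 occupied => index 7.
Insert 690: h=4, slot 4 empty => index 4.
Insert 153: h=6, slots 6,7,8 occupied => index 9.
Insert 491: h=6, slots 6,7,8,9 occupied => index 10.
Table: [-, -, -, -, 690, -, 75, 452, 643, 153, 491, 598, -]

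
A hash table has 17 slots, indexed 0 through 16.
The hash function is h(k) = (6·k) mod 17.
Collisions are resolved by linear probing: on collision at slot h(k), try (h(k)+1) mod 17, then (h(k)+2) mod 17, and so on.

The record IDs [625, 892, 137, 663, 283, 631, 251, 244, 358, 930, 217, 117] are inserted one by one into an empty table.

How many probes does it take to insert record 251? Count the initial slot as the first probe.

625 hashes to 10; slot 10 is free -> place at 10.
892 hashes to 14; slot 14 is free -> place at 14.
137 hashes to 6; slot 6 is free -> place at 6.
663 hashes to 0; slot 0 is free -> place at 0.
283 hashes to 15; slot 15 is free -> place at 15.
631 hashes to 12; slot 12 is free -> place at 12.
251 hashes to 10; 10 taken -> place at 11.
244 hashes to 2; slot 2 is free -> place at 2.
358 hashes to 6; 6 taken -> place at 7.
930 hashes to 4; slot 4 is free -> place at 4.
217 hashes to 10; 10,11,12 taken -> place at 13.
117 hashes to 5; slot 5 is free -> place at 5.
Table: [663, ., 244, ., 930, 117, 137, 358, ., ., 625, 251, 631, 217, 892, 283, .]

2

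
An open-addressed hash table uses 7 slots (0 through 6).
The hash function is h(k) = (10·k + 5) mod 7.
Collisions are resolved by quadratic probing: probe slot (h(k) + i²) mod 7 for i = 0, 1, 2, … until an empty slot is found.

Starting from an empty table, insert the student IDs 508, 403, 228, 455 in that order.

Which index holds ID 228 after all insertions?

0

Insert 508: h=3, slot 3 empty -> index 3.
Insert 403: h=3, slot 3 occupied -> index 4.
Insert 228: h=3, slots 3,4 occupied -> index 0.
Insert 455: h=5, slot 5 empty -> index 5.
Table: [228, -, -, 508, 403, 455, -]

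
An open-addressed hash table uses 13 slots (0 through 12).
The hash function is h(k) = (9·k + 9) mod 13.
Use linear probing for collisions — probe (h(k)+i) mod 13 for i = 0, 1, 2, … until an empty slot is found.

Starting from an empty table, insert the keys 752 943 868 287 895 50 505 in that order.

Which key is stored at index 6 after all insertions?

895

752: h=4 -> slot 4
943: h=7 -> slot 7
868: h=8 -> slot 8
287: h=5 -> slot 5
895: h=4, probe 4,5,6 -> slot 6
50: h=4, probe 4,5,6,7,8,9 -> slot 9
505: h=4, probe 4,5,6,7,8,9,10 -> slot 10
Table: [∅, ∅, ∅, ∅, 752, 287, 895, 943, 868, 50, 505, ∅, ∅]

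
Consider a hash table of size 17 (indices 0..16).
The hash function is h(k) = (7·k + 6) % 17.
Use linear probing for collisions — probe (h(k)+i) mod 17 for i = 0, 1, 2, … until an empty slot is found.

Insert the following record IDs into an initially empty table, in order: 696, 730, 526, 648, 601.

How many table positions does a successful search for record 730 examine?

696 hashes to 16; slot 16 is free → place at 16.
730 hashes to 16; 16 taken → place at 0.
526 hashes to 16; 16,0 taken → place at 1.
648 hashes to 3; slot 3 is free → place at 3.
601 hashes to 14; slot 14 is free → place at 14.
Table: [730, 526, ∅, 648, ∅, ∅, ∅, ∅, ∅, ∅, ∅, ∅, ∅, ∅, 601, ∅, 696]
Lookup 730: h=16, probe 16,0 → found at 0.

2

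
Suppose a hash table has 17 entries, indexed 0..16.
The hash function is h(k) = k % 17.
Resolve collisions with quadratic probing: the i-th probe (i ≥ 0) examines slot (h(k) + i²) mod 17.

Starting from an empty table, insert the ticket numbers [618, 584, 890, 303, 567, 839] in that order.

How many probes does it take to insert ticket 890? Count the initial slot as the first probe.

3

618 hashes to 6; slot 6 is free → place at 6.
584 hashes to 6; 6 taken → place at 7.
890 hashes to 6; 6,7 taken → place at 10.
303 hashes to 14; slot 14 is free → place at 14.
567 hashes to 6; 6,7,10 taken → place at 15.
839 hashes to 6; 6,7,10,15 taken → place at 5.
Table: [∅, ∅, ∅, ∅, ∅, 839, 618, 584, ∅, ∅, 890, ∅, ∅, ∅, 303, 567, ∅]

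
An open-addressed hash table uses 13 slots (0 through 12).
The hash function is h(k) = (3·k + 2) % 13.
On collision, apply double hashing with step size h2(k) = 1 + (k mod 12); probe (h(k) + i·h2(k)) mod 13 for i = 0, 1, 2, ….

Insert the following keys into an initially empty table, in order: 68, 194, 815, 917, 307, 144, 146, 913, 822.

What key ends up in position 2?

Insert 68: h=11, slot 11 empty => index 11.
Insert 194: h=12, slot 12 empty => index 12.
Insert 815: h=3, slot 3 empty => index 3.
Insert 917: h=10, slot 10 empty => index 10.
Insert 307: h=0, slot 0 empty => index 0.
Insert 144: h=5, slot 5 empty => index 5.
Insert 146: h=11, h2=3, slot 11 occupied => index 1.
Insert 913: h=11, h2=2, slots 11,0 occupied => index 2.
Insert 822: h=11, h2=7, slots 11,5,12 occupied => index 6.
Table: [307, 146, 913, 815, ∅, 144, 822, ∅, ∅, ∅, 917, 68, 194]

913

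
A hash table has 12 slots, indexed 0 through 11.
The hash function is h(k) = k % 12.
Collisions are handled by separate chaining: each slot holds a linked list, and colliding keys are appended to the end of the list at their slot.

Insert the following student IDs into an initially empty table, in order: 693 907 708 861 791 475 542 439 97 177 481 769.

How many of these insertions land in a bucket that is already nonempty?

6

693 → bucket 9
907 → bucket 7
708 → bucket 0
861 → bucket 9 (collision)
791 → bucket 11
475 → bucket 7 (collision)
542 → bucket 2
439 → bucket 7 (collision)
97 → bucket 1
177 → bucket 9 (collision)
481 → bucket 1 (collision)
769 → bucket 1 (collision)
Final buckets:
0: 708
1: 97 -> 481 -> 769
2: 542
3: ∅
4: ∅
5: ∅
6: ∅
7: 907 -> 475 -> 439
8: ∅
9: 693 -> 861 -> 177
10: ∅
11: 791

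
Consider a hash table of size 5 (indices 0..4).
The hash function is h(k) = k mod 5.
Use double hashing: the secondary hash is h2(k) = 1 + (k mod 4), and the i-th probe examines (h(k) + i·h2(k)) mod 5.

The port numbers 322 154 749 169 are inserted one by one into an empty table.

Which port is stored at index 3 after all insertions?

322: h=2 → slot 2
154: h=4 → slot 4
749: h=4, h2=2, probe 4,1 → slot 1
169: h=4, h2=2, probe 4,1,3 → slot 3
Table: [—, 749, 322, 169, 154]

169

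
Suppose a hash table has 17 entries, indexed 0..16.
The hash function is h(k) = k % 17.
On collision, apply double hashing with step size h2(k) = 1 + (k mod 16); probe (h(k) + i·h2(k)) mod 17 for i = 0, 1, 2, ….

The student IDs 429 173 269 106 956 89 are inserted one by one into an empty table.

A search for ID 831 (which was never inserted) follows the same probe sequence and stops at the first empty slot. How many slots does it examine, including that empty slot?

3

429 hashes to 4; slot 4 is free → place at 4.
173 hashes to 3; slot 3 is free → place at 3.
269 hashes to 14; slot 14 is free → place at 14.
106 hashes to 4, h2=11; 4 taken → place at 15.
956 hashes to 4, h2=13; 4 taken → place at 0.
89 hashes to 4, h2=10; 4,14 taken → place at 7.
Table: [956, —, —, 173, 429, —, —, 89, —, —, —, —, —, —, 269, 106, —]
Lookup 831: h=15, h2=16, probe 15,14,13 → slot 13 empty, not found.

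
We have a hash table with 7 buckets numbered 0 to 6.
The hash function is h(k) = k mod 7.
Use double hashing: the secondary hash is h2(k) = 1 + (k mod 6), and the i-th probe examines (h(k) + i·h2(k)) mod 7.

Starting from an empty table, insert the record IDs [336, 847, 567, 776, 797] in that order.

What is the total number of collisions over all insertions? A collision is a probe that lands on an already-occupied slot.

336: h=0 -> slot 0
847: h=0, h2=2, probe 0,2 -> slot 2
567: h=0, h2=4, probe 0,4 -> slot 4
776: h=6 -> slot 6
797: h=6, h2=6, probe 6,5 -> slot 5
Table: [336, —, 847, —, 567, 797, 776]

3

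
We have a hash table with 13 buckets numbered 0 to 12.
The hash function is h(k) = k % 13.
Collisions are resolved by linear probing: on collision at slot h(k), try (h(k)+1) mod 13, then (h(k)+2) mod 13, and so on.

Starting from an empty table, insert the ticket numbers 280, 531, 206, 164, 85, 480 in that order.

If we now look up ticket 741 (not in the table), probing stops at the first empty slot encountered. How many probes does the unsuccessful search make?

2

Insert 280: h=7, slot 7 empty => index 7.
Insert 531: h=11, slot 11 empty => index 11.
Insert 206: h=11, slot 11 occupied => index 12.
Insert 164: h=8, slot 8 empty => index 8.
Insert 85: h=7, slots 7,8 occupied => index 9.
Insert 480: h=12, slot 12 occupied => index 0.
Table: [480, ∅, ∅, ∅, ∅, ∅, ∅, 280, 164, 85, ∅, 531, 206]
Lookup 741: h=0, probe 0,1 → slot 1 empty, not found.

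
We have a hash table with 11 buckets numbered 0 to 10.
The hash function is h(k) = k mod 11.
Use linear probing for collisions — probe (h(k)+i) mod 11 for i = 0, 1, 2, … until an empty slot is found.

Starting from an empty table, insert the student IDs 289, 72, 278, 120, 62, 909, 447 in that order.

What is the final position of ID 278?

Insert 289: h=3, slot 3 empty → index 3.
Insert 72: h=6, slot 6 empty → index 6.
Insert 278: h=3, slot 3 occupied → index 4.
Insert 120: h=10, slot 10 empty → index 10.
Insert 62: h=7, slot 7 empty → index 7.
Insert 909: h=7, slot 7 occupied → index 8.
Insert 447: h=7, slots 7,8 occupied → index 9.
Table: [_, _, _, 289, 278, _, 72, 62, 909, 447, 120]

4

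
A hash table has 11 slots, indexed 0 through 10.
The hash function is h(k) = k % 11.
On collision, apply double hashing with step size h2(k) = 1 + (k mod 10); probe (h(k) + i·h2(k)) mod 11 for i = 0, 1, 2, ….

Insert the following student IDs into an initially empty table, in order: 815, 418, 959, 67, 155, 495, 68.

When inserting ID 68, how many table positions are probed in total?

815: h=1 -> slot 1
418: h=0 -> slot 0
959: h=2 -> slot 2
67: h=1, h2=8, probe 1,9 -> slot 9
155: h=1, h2=6, probe 1,7 -> slot 7
495: h=0, h2=6, probe 0,6 -> slot 6
68: h=2, h2=9, probe 2,0,9,7,5 -> slot 5
Table: [418, 815, 959, -, -, 68, 495, 155, -, 67, -]

5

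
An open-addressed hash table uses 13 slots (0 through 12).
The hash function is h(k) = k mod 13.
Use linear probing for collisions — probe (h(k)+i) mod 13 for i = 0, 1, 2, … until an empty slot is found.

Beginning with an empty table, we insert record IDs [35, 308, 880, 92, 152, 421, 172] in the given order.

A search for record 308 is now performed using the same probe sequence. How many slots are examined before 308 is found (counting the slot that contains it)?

35: h=9 => slot 9
308: h=9, probe 9,10 => slot 10
880: h=9, probe 9,10,11 => slot 11
92: h=1 => slot 1
152: h=9, probe 9,10,11,12 => slot 12
421: h=5 => slot 5
172: h=3 => slot 3
Table: [., 92, ., 172, ., 421, ., ., ., 35, 308, 880, 152]
Lookup 308: h=9, probe 9,10 → found at 10.

2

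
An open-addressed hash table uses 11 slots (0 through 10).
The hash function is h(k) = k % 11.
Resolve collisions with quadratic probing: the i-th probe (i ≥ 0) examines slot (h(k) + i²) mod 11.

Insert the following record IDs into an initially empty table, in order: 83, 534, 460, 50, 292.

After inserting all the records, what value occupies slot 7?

534

83: h=6 → slot 6
534: h=6, probe 6,7 → slot 7
460: h=9 → slot 9
50: h=6, probe 6,7,10 → slot 10
292: h=6, probe 6,7,10,4 → slot 4
Table: [—, —, —, —, 292, —, 83, 534, —, 460, 50]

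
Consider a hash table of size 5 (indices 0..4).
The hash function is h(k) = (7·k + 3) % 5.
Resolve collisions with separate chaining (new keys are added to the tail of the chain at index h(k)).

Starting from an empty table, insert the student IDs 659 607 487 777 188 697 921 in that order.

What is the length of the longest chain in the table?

659 → bucket 1
607 → bucket 2
487 → bucket 2 (collision)
777 → bucket 2 (collision)
188 → bucket 4
697 → bucket 2 (collision)
921 → bucket 0
Final buckets:
0: 921
1: 659
2: 607 -> 487 -> 777 -> 697
3: .
4: 188

4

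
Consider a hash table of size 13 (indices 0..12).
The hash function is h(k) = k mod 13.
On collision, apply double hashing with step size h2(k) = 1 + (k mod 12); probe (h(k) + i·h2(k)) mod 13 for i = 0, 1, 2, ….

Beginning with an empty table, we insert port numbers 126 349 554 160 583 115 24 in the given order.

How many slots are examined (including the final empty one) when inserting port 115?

3

Insert 126: h=9, slot 9 empty => index 9.
Insert 349: h=11, slot 11 empty => index 11.
Insert 554: h=8, slot 8 empty => index 8.
Insert 160: h=4, slot 4 empty => index 4.
Insert 583: h=11, h2=8, slot 11 occupied => index 6.
Insert 115: h=11, h2=8, slots 11,6 occupied => index 1.
Insert 24: h=11, h2=1, slot 11 occupied => index 12.
Table: [—, 115, —, —, 160, —, 583, —, 554, 126, —, 349, 24]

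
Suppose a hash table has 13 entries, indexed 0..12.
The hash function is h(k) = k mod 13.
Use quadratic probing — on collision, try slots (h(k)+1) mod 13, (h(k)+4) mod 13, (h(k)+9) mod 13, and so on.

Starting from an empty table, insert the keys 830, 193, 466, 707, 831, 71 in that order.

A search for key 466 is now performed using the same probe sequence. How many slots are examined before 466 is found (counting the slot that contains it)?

3

Insert 830: h=11, slot 11 empty -> index 11.
Insert 193: h=11, slot 11 occupied -> index 12.
Insert 466: h=11, slots 11,12 occupied -> index 2.
Insert 707: h=5, slot 5 empty -> index 5.
Insert 831: h=12, slot 12 occupied -> index 0.
Insert 71: h=6, slot 6 empty -> index 6.
Table: [831, —, 466, —, —, 707, 71, —, —, —, —, 830, 193]
Lookup 466: h=11, probe 11,12,2 → found at 2.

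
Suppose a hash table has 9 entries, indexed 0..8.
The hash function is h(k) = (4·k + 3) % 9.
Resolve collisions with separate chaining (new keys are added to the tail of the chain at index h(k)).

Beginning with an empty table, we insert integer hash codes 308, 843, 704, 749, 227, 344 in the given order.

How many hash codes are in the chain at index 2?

5

308 -> bucket 2
843 -> bucket 0
704 -> bucket 2 (collision)
749 -> bucket 2 (collision)
227 -> bucket 2 (collision)
344 -> bucket 2 (collision)
Final buckets:
0: 843
1: _
2: 308 -> 704 -> 749 -> 227 -> 344
3: _
4: _
5: _
6: _
7: _
8: _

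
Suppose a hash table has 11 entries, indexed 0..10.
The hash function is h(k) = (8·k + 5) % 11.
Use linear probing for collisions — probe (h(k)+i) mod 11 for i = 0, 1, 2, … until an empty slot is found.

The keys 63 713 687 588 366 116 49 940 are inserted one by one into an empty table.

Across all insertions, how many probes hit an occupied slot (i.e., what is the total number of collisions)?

8

63: h=3 → slot 3
713: h=0 → slot 0
687: h=1 → slot 1
588: h=1, probe 1,2 → slot 2
366: h=7 → slot 7
116: h=9 → slot 9
49: h=1, probe 1,2,3,4 → slot 4
940: h=1, probe 1,2,3,4,5 → slot 5
Table: [713, 687, 588, 63, 49, 940, —, 366, —, 116, —]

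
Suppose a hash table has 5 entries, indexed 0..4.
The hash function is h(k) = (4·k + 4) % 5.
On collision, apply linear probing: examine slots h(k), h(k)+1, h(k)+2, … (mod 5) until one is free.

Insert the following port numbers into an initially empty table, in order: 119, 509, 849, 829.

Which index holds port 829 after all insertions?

Insert 119: h=0, slot 0 empty -> index 0.
Insert 509: h=0, slot 0 occupied -> index 1.
Insert 849: h=0, slots 0,1 occupied -> index 2.
Insert 829: h=0, slots 0,1,2 occupied -> index 3.
Table: [119, 509, 849, 829, ∅]

3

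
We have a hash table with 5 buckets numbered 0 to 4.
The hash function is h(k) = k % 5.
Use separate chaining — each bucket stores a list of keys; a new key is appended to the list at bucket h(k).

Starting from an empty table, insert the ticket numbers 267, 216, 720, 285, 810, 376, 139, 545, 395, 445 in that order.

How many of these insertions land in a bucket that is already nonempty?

Insert 267: h=2, bucket 2 empty → new chain.
Insert 216: h=1, bucket 1 empty → new chain.
Insert 720: h=0, bucket 0 empty → new chain.
Insert 285: h=0, bucket 0 nonempty → append to chain.
Insert 810: h=0, bucket 0 nonempty → append to chain.
Insert 376: h=1, bucket 1 nonempty → append to chain.
Insert 139: h=4, bucket 4 empty → new chain.
Insert 545: h=0, bucket 0 nonempty → append to chain.
Insert 395: h=0, bucket 0 nonempty → append to chain.
Insert 445: h=0, bucket 0 nonempty → append to chain.
Final buckets:
0: 720 -> 285 -> 810 -> 545 -> 395 -> 445
1: 216 -> 376
2: 267
3: ∅
4: 139

6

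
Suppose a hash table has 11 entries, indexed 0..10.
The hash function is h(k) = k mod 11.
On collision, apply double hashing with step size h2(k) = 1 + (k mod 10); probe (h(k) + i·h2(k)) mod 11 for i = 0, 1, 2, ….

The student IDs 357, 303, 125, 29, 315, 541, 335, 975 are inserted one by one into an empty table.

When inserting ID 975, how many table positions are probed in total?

Insert 357: h=5, slot 5 empty → index 5.
Insert 303: h=6, slot 6 empty → index 6.
Insert 125: h=4, slot 4 empty → index 4.
Insert 29: h=7, slot 7 empty → index 7.
Insert 315: h=7, h2=6, slot 7 occupied → index 2.
Insert 541: h=2, h2=2, slots 2,4,6 occupied → index 8.
Insert 335: h=5, h2=6, slot 5 occupied → index 0.
Insert 975: h=7, h2=6, slots 7,2,8 occupied → index 3.
Table: [335, ., 315, 975, 125, 357, 303, 29, 541, ., .]

4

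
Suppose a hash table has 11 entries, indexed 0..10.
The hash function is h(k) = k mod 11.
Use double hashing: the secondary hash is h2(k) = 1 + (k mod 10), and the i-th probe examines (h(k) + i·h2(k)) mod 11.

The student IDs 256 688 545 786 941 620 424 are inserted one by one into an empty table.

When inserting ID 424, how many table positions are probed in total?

2

256 hashes to 3; slot 3 is free => place at 3.
688 hashes to 6; slot 6 is free => place at 6.
545 hashes to 6, h2=6; 6 taken => place at 1.
786 hashes to 5; slot 5 is free => place at 5.
941 hashes to 6, h2=2; 6 taken => place at 8.
620 hashes to 4; slot 4 is free => place at 4.
424 hashes to 6, h2=5; 6 taken => place at 0.
Table: [424, 545, -, 256, 620, 786, 688, -, 941, -, -]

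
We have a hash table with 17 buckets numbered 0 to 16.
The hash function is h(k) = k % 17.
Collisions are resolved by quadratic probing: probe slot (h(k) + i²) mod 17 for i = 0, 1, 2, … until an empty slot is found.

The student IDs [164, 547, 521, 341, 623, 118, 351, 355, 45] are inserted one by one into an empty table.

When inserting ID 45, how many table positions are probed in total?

7

164 hashes to 11; slot 11 is free → place at 11.
547 hashes to 3; slot 3 is free → place at 3.
521 hashes to 11; 11 taken → place at 12.
341 hashes to 1; slot 1 is free → place at 1.
623 hashes to 11; 11,12 taken → place at 15.
118 hashes to 16; slot 16 is free → place at 16.
351 hashes to 11; 11,12,15,3 taken → place at 10.
355 hashes to 15; 15,16 taken → place at 2.
45 hashes to 11; 11,12,15,3,10,2 taken → place at 13.
Table: [—, 341, 355, 547, —, —, —, —, —, —, 351, 164, 521, 45, —, 623, 118]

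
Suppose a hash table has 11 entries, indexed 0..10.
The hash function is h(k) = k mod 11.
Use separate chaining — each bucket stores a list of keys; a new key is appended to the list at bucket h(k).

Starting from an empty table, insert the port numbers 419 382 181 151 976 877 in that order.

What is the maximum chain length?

Insert 419: h=1, bucket 1 empty → new chain.
Insert 382: h=8, bucket 8 empty → new chain.
Insert 181: h=5, bucket 5 empty → new chain.
Insert 151: h=8, bucket 8 nonempty → append to chain.
Insert 976: h=8, bucket 8 nonempty → append to chain.
Insert 877: h=8, bucket 8 nonempty → append to chain.
Final buckets:
0: .
1: 419
2: .
3: .
4: .
5: 181
6: .
7: .
8: 382 -> 151 -> 976 -> 877
9: .
10: .

4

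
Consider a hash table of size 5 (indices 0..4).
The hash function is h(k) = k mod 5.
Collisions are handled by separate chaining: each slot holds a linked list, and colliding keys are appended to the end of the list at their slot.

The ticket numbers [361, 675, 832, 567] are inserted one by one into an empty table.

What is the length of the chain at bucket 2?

2

361 → bucket 1
675 → bucket 0
832 → bucket 2
567 → bucket 2 (collision)
Final buckets:
0: 675
1: 361
2: 832 -> 567
3: ∅
4: ∅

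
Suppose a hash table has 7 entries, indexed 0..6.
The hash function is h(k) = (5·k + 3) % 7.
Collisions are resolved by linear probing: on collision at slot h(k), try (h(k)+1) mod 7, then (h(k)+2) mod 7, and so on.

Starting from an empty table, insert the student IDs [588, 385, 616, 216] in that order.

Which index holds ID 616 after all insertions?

5

Insert 588: h=3, slot 3 empty -> index 3.
Insert 385: h=3, slot 3 occupied -> index 4.
Insert 616: h=3, slots 3,4 occupied -> index 5.
Insert 216: h=5, slot 5 occupied -> index 6.
Table: [-, -, -, 588, 385, 616, 216]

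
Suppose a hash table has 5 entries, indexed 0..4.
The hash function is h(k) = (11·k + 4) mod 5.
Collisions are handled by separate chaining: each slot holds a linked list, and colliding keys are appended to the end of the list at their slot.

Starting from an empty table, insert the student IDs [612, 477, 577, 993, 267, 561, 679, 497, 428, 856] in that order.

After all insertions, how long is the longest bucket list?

5

612 -> bucket 1
477 -> bucket 1 (collision)
577 -> bucket 1 (collision)
993 -> bucket 2
267 -> bucket 1 (collision)
561 -> bucket 0
679 -> bucket 3
497 -> bucket 1 (collision)
428 -> bucket 2 (collision)
856 -> bucket 0 (collision)
Final buckets:
0: 561 -> 856
1: 612 -> 477 -> 577 -> 267 -> 497
2: 993 -> 428
3: 679
4: —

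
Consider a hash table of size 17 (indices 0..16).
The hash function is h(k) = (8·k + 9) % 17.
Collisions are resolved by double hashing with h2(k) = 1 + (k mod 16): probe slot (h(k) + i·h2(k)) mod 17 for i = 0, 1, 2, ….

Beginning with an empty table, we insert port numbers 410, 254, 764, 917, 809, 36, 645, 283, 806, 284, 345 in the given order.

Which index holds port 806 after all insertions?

11

410 hashes to 8; slot 8 is free → place at 8.
254 hashes to 1; slot 1 is free → place at 1.
764 hashes to 1, h2=13; 1 taken → place at 14.
917 hashes to 1, h2=6; 1 taken → place at 7.
809 hashes to 4; slot 4 is free → place at 4.
36 hashes to 8, h2=5; 8 taken → place at 13.
645 hashes to 1, h2=6; 1,7,13 taken → place at 2.
283 hashes to 12; slot 12 is free → place at 12.
806 hashes to 14, h2=7; 14,4 taken → place at 11.
284 hashes to 3; slot 3 is free → place at 3.
345 hashes to 15; slot 15 is free → place at 15.
Table: [—, 254, 645, 284, 809, —, —, 917, 410, —, —, 806, 283, 36, 764, 345, —]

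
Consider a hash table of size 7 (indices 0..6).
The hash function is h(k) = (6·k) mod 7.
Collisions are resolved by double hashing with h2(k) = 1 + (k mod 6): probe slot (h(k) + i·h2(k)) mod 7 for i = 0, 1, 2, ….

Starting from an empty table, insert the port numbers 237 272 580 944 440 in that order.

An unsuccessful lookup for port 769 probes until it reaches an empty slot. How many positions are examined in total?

3

237 hashes to 1; slot 1 is free → place at 1.
272 hashes to 1, h2=3; 1 taken → place at 4.
580 hashes to 1, h2=5; 1 taken → place at 6.
944 hashes to 1, h2=3; 1,4 taken → place at 0.
440 hashes to 1, h2=3; 1,4,0 taken → place at 3.
Table: [944, 237, _, 440, 272, _, 580]
Lookup 769: h=1, h2=2, probe 1,3,5 → slot 5 empty, not found.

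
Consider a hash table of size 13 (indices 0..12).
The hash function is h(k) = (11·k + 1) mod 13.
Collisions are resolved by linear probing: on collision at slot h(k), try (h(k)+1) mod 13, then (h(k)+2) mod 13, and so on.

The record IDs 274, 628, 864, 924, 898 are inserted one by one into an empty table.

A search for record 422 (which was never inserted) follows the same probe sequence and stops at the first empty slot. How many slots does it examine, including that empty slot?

Insert 274: h=12, slot 12 empty → index 12.
Insert 628: h=6, slot 6 empty → index 6.
Insert 864: h=2, slot 2 empty → index 2.
Insert 924: h=12, slot 12 occupied → index 0.
Insert 898: h=12, slots 12,0 occupied → index 1.
Table: [924, 898, 864, ., ., ., 628, ., ., ., ., ., 274]
Lookup 422: h=2, probe 2,3 → slot 3 empty, not found.

2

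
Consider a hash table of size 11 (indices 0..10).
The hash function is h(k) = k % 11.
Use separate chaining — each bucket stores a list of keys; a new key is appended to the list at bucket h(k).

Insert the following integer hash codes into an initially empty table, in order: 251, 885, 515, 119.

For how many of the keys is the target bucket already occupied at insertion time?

Insert 251: h=9, bucket 9 empty -> new chain.
Insert 885: h=5, bucket 5 empty -> new chain.
Insert 515: h=9, bucket 9 nonempty -> append to chain.
Insert 119: h=9, bucket 9 nonempty -> append to chain.
Final buckets:
0: —
1: —
2: —
3: —
4: —
5: 885
6: —
7: —
8: —
9: 251 -> 515 -> 119
10: —

2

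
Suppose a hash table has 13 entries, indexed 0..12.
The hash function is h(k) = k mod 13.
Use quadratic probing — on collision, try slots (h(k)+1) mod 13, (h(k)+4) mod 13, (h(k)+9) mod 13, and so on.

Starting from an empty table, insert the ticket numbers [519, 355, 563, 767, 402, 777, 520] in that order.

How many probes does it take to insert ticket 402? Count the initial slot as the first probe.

3

519 hashes to 12; slot 12 is free => place at 12.
355 hashes to 4; slot 4 is free => place at 4.
563 hashes to 4; 4 taken => place at 5.
767 hashes to 0; slot 0 is free => place at 0.
402 hashes to 12; 12,0 taken => place at 3.
777 hashes to 10; slot 10 is free => place at 10.
520 hashes to 0; 0 taken => place at 1.
Table: [767, 520, _, 402, 355, 563, _, _, _, _, 777, _, 519]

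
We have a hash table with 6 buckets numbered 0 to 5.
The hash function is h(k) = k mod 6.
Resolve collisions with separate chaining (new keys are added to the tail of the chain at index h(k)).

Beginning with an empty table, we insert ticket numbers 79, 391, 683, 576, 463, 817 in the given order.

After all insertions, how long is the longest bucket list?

4

Insert 79: h=1, bucket 1 empty -> new chain.
Insert 391: h=1, bucket 1 nonempty -> append to chain.
Insert 683: h=5, bucket 5 empty -> new chain.
Insert 576: h=0, bucket 0 empty -> new chain.
Insert 463: h=1, bucket 1 nonempty -> append to chain.
Insert 817: h=1, bucket 1 nonempty -> append to chain.
Final buckets:
0: 576
1: 79 -> 391 -> 463 -> 817
2: .
3: .
4: .
5: 683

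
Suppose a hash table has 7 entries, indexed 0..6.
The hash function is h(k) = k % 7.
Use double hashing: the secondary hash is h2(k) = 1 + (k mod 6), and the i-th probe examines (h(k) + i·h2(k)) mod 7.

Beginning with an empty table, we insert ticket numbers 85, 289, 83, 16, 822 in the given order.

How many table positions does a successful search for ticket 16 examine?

85: h=1 => slot 1
289: h=2 => slot 2
83: h=6 => slot 6
16: h=2, h2=5, probe 2,0 => slot 0
822: h=3 => slot 3
Table: [16, 85, 289, 822, ., ., 83]
Lookup 16: h=2, h2=5, probe 2,0 → found at 0.

2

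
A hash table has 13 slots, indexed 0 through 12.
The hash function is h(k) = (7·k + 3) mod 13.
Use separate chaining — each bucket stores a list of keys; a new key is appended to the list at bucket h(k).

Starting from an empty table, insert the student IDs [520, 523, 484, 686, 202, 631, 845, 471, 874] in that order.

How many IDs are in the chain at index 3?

2

520 → bucket 3
523 → bucket 11
484 → bucket 11 (collision)
686 → bucket 8
202 → bucket 0
631 → bucket 0 (collision)
845 → bucket 3 (collision)
471 → bucket 11 (collision)
874 → bucket 11 (collision)
Final buckets:
0: 202 -> 631
1: —
2: —
3: 520 -> 845
4: —
5: —
6: —
7: —
8: 686
9: —
10: —
11: 523 -> 484 -> 471 -> 874
12: —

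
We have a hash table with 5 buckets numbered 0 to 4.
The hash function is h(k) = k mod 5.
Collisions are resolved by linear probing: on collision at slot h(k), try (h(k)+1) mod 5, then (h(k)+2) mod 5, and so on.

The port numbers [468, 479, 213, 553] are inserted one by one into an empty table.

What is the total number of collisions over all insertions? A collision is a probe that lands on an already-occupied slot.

Insert 468: h=3, slot 3 empty → index 3.
Insert 479: h=4, slot 4 empty → index 4.
Insert 213: h=3, slots 3,4 occupied → index 0.
Insert 553: h=3, slots 3,4,0 occupied → index 1.
Table: [213, 553, -, 468, 479]

5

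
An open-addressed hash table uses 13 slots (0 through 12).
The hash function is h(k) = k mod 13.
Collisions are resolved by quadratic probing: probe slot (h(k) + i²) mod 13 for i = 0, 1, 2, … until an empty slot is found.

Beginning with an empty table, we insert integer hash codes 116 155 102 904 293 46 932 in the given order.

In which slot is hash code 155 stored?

0

116 hashes to 12; slot 12 is free -> place at 12.
155 hashes to 12; 12 taken -> place at 0.
102 hashes to 11; slot 11 is free -> place at 11.
904 hashes to 7; slot 7 is free -> place at 7.
293 hashes to 7; 7 taken -> place at 8.
46 hashes to 7; 7,8,11 taken -> place at 3.
932 hashes to 9; slot 9 is free -> place at 9.
Table: [155, _, _, 46, _, _, _, 904, 293, 932, _, 102, 116]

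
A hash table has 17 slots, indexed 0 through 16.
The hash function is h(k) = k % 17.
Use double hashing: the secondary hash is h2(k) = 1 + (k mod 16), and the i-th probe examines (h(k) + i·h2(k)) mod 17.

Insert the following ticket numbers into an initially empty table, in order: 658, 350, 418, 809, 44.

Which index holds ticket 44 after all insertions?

6

Insert 658: h=12, slot 12 empty -> index 12.
Insert 350: h=10, slot 10 empty -> index 10.
Insert 418: h=10, h2=3, slot 10 occupied -> index 13.
Insert 809: h=10, h2=10, slot 10 occupied -> index 3.
Insert 44: h=10, h2=13, slot 10 occupied -> index 6.
Table: [., ., ., 809, ., ., 44, ., ., ., 350, ., 658, 418, ., ., .]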